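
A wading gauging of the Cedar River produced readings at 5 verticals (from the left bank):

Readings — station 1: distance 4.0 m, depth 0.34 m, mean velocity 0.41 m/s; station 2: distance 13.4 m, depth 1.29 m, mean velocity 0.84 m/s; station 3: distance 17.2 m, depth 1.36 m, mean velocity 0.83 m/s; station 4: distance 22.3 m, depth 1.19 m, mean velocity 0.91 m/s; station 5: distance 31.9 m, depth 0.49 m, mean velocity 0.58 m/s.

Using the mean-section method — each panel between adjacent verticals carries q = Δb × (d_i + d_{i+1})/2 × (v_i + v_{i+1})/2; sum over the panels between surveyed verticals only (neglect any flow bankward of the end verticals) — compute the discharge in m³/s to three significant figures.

Panel 1-2: Δb = 9.4 m, d̄ = (0.34+1.29)/2 = 0.815, v̄ = (0.41+0.84)/2 = 0.625 → q = 9.4×0.815×0.625 = 4.788 m³/s
Panel 2-3: Δb = 3.8 m, d̄ = (1.29+1.36)/2 = 1.325, v̄ = (0.84+0.83)/2 = 0.835 → q = 3.8×1.325×0.835 = 4.204 m³/s
Panel 3-4: Δb = 5.1 m, d̄ = (1.36+1.19)/2 = 1.275, v̄ = (0.83+0.91)/2 = 0.87 → q = 5.1×1.275×0.87 = 5.657 m³/s
Panel 4-5: Δb = 9.6 m, d̄ = (1.19+0.49)/2 = 0.84, v̄ = (0.91+0.58)/2 = 0.745 → q = 9.6×0.84×0.745 = 6.008 m³/s
Q = Σ q = 20.66 m³/s

20.7 m³/s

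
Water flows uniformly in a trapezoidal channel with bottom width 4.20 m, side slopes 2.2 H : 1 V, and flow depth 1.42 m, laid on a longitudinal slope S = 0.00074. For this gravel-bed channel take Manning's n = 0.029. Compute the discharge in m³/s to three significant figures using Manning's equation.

A = (b + z·y)·y = (4.20 + 2.2×1.42)×1.42 = 10.40 m²
P = b + 2y√(1+z²) = 4.20 + 2×1.42×√(1+2.2²) = 11.06 m
R = A/P = 10.40/11.06 = 0.9401 m
Q = (1/n)·A·R^(2/3)·S^(1/2) = (1/0.029) × 10.40 × 0.9401^(2/3) × 0.00074^(1/2) = 9.362 m³/s

9.36 m³/s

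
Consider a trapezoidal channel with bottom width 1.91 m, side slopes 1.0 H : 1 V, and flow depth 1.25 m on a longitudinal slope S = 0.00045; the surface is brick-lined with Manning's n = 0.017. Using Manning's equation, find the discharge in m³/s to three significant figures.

3.98 m³/s

A = (b + z·y)·y = (1.91 + 1.0×1.25)×1.25 = 3.950 m²
P = b + 2y√(1+z²) = 1.91 + 2×1.25×√(1+1.0²) = 5.446 m
R = A/P = 3.950/5.446 = 0.7254 m
Q = (1/n)·A·R^(2/3)·S^(1/2) = (1/0.017) × 3.950 × 0.7254^(2/3) × 0.00045^(1/2) = 3.979 m³/s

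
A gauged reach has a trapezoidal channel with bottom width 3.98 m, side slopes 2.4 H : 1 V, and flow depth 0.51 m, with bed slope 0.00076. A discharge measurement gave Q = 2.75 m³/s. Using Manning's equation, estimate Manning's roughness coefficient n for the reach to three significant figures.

0.0144

A = (b + z·y)·y = (3.98 + 2.4×0.51)×0.51 = 2.654 m²
P = b + 2y√(1+z²) = 3.98 + 2×0.51×√(1+2.4²) = 6.632 m
R = A/P = 2.654/6.632 = 0.4002 m
n = (1/Q)·A·R^(2/3)·S^(1/2) = (1/2.75) × 2.654 × 0.5431 × 0.02757 = 0.01445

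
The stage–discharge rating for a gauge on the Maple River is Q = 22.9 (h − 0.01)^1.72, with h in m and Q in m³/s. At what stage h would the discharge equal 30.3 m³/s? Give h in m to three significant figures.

1.19 m

h − h₀ = (Q/C)^(1/b) = (30.3/22.9)^(1/1.72) = 1.177 m
h = 0.01 + 1.177 = 1.187 m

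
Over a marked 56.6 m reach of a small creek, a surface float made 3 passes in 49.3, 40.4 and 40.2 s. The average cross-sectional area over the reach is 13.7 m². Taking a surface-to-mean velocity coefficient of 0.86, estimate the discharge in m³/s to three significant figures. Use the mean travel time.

t̄ = (49.3 + 40.4 + 40.2) / 3 = 43.3 s
v_surface = L / t̄ = 56.6 / 43.3 = 1.307 m/s
v_mean = 0.86 × 1.307 = 1.124 m/s
Q = A × v_mean = 13.7 × 1.124 = 15.40 m³/s

15.4 m³/s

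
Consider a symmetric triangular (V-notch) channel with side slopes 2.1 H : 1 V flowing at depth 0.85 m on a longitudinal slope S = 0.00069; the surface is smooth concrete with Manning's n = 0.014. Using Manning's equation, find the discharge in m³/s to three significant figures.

A = z·y² = 2.1×0.85² = 1.517 m²
P = 2y√(1+z²) = 2×0.85×√(1+2.1²) = 3.954 m
R = A/P = 1.517/3.954 = 0.3837 m
Q = (1/n)·A·R^(2/3)·S^(1/2) = (1/0.014) × 1.517 × 0.3837^(2/3) × 0.00069^(1/2) = 1.503 m³/s

1.50 m³/s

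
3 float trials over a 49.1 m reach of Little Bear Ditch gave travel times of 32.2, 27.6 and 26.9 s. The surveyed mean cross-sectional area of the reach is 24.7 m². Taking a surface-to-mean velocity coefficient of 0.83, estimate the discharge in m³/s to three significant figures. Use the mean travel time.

34.8 m³/s

t̄ = (32.2 + 27.6 + 26.9) / 3 = 28.9 s
v_surface = L / t̄ = 49.1 / 28.9 = 1.699 m/s
v_mean = 0.83 × 1.699 = 1.410 m/s
Q = A × v_mean = 24.7 × 1.410 = 34.83 m³/s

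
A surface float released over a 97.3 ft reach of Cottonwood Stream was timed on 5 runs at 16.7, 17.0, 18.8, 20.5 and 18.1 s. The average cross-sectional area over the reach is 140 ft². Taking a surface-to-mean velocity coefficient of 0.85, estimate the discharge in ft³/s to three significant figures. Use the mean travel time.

t̄ = (16.7 + 17.0 + 18.8 + 20.5 + 18.1) / 5 = 18.22 s
v_surface = L / t̄ = 97.3 / 18.22 = 5.340 ft/s
v_mean = 0.85 × 5.340 = 4.539 ft/s
Q = A × v_mean = 140 × 4.539 = 635.5 ft³/s

635 ft³/s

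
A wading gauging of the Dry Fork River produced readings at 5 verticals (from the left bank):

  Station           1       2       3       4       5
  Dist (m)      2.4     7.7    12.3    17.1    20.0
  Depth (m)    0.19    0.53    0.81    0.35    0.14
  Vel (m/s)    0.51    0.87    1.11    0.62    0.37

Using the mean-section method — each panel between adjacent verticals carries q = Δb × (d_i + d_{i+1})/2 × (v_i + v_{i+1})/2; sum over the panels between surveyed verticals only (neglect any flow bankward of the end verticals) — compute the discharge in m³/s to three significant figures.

Panel 1-2: Δb = 5.3 m, d̄ = (0.19+0.53)/2 = 0.36, v̄ = (0.51+0.87)/2 = 0.69 → q = 5.3×0.36×0.69 = 1.317 m³/s
Panel 2-3: Δb = 4.6 m, d̄ = (0.53+0.81)/2 = 0.67, v̄ = (0.87+1.11)/2 = 0.99 → q = 4.6×0.67×0.99 = 3.051 m³/s
Panel 3-4: Δb = 4.8 m, d̄ = (0.81+0.35)/2 = 0.58, v̄ = (1.11+0.62)/2 = 0.865 → q = 4.8×0.58×0.865 = 2.408 m³/s
Panel 4-5: Δb = 2.9 m, d̄ = (0.35+0.14)/2 = 0.245, v̄ = (0.62+0.37)/2 = 0.495 → q = 2.9×0.245×0.495 = 0.3517 m³/s
Q = Σ q = 7.128 m³/s

7.13 m³/s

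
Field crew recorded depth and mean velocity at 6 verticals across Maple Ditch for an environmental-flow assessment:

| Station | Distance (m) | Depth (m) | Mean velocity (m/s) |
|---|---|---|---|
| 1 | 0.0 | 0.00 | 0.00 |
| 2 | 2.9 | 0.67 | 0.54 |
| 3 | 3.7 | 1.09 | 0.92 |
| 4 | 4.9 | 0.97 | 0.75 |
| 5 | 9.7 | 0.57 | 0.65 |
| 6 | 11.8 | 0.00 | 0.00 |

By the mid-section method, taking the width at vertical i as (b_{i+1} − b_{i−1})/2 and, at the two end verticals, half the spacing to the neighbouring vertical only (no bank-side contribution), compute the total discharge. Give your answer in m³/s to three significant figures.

w_2 = (3.7 − 0.0)/2 = 1.85 m; q_2 = 0.54 × 0.67 × 1.85 = 0.6693 m³/s
w_3 = (4.9 − 2.9)/2 = 1 m; q_3 = 0.92 × 1.09 × 1 = 1.003 m³/s
w_4 = (9.7 − 3.7)/2 = 3 m; q_4 = 0.75 × 0.97 × 3 = 2.183 m³/s
w_5 = (11.8 − 4.9)/2 = 3.45 m; q_5 = 0.65 × 0.57 × 3.45 = 1.278 m³/s
Stations 1, 6 contribute zero (depth or velocity is 0).
Q = Σ qᵢ = 5.133 m³/s

5.13 m³/s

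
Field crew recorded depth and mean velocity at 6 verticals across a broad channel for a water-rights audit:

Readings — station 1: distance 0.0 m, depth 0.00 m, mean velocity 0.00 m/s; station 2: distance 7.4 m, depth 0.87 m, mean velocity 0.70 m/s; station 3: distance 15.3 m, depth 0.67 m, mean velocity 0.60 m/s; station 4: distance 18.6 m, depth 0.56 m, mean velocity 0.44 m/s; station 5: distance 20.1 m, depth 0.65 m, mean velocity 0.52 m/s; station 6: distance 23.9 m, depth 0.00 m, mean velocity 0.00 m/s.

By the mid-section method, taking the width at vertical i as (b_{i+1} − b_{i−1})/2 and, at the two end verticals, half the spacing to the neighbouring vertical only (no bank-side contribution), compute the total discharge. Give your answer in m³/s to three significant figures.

w_2 = (15.3 − 0.0)/2 = 7.65 m; q_2 = 0.70 × 0.87 × 7.65 = 4.659 m³/s
w_3 = (18.6 − 7.4)/2 = 5.6 m; q_3 = 0.60 × 0.67 × 5.6 = 2.251 m³/s
w_4 = (20.1 − 15.3)/2 = 2.4 m; q_4 = 0.44 × 0.56 × 2.4 = 0.5914 m³/s
w_5 = (23.9 − 18.6)/2 = 2.65 m; q_5 = 0.52 × 0.65 × 2.65 = 0.8957 m³/s
Stations 1, 6 contribute zero (depth or velocity is 0).
Q = Σ qᵢ = 8.397 m³/s

8.40 m³/s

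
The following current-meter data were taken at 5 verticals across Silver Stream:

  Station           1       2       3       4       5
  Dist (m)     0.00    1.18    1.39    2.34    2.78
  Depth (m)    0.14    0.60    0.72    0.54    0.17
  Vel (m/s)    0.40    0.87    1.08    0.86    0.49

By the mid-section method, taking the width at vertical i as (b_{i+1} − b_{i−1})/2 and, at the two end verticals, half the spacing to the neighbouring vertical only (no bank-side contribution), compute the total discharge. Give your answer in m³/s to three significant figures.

w_1 = (1.18 − 0.00)/2 = 0.59 m; q_1 = 0.40 × 0.14 × 0.59 = 0.03304 m³/s
w_2 = (1.39 − 0.00)/2 = 0.695 m; q_2 = 0.87 × 0.60 × 0.695 = 0.3628 m³/s
w_3 = (2.34 − 1.18)/2 = 0.58 m; q_3 = 1.08 × 0.72 × 0.58 = 0.4510 m³/s
w_4 = (2.78 − 1.39)/2 = 0.695 m; q_4 = 0.86 × 0.54 × 0.695 = 0.3228 m³/s
w_5 = (2.78 − 2.34)/2 = 0.22 m; q_5 = 0.49 × 0.17 × 0.22 = 0.01833 m³/s
Q = Σ qᵢ = 1.188 m³/s

1.19 m³/s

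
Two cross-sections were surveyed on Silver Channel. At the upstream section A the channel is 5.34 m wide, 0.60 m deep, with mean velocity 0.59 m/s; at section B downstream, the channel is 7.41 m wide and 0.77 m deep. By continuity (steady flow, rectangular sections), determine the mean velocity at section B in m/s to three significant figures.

Q = A₁V₁ = (5.34×0.60) × 0.59 = 1.890 m³/s
A₂ = 7.41 × 0.77 = 5.706 m²
V₂ = Q/A₂ = 1.890/5.706 = 0.3313 m/s

0.331 m/s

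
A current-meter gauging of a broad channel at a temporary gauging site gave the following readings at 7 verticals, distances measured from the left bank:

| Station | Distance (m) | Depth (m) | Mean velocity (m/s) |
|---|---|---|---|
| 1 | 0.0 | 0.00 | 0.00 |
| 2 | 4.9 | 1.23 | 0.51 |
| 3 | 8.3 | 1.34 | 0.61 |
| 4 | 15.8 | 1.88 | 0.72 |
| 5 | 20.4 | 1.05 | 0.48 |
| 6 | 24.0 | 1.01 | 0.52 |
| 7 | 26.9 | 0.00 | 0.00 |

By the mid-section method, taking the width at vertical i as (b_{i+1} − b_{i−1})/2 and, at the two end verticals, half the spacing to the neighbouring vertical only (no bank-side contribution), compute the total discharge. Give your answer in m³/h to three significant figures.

68500 m³/h

w_2 = (8.3 − 0.0)/2 = 4.15 m; q_2 = 0.51 × 1.23 × 4.15 = 2.603 m³/s
w_3 = (15.8 − 4.9)/2 = 5.45 m; q_3 = 0.61 × 1.34 × 5.45 = 4.455 m³/s
w_4 = (20.4 − 8.3)/2 = 6.05 m; q_4 = 0.72 × 1.88 × 6.05 = 8.189 m³/s
w_5 = (24.0 − 15.8)/2 = 4.1 m; q_5 = 0.48 × 1.05 × 4.1 = 2.066 m³/s
w_6 = (26.9 − 20.4)/2 = 3.25 m; q_6 = 0.52 × 1.01 × 3.25 = 1.707 m³/s
Stations 1, 7 contribute zero (depth or velocity is 0).
Q = Σ qᵢ = 19.02 m³/s
= 19.02 × 3600 = 68470 m³/h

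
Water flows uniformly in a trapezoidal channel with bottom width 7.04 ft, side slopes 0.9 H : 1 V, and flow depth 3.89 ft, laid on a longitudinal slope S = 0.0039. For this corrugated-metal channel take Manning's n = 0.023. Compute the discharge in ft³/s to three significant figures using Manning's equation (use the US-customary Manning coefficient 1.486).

292 ft³/s

A = (b + z·y)·y = (7.04 + 0.9×3.89)×3.89 = 41.00 ft²
P = b + 2y√(1+z²) = 7.04 + 2×3.89×√(1+0.9²) = 17.51 ft
R = A/P = 41.00/17.51 = 2.342 ft
Q = (1.486/n)·A·R^(2/3)·S^(1/2) = (1.486/0.023) × 41.00 × 2.342^(2/3) × 0.0039^(1/2) = 291.8 ft³/s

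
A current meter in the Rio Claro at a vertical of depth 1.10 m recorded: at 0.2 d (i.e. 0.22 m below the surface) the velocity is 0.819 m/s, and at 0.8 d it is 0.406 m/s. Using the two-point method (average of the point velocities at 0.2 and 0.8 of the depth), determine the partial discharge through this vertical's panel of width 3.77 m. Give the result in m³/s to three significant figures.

2.54 m³/s

v̄ = (0.819 + 0.406) / 2 = 0.6125 m/s
q = v̄ × d × w = 0.6125 × 1.10 × 3.77 = 2.540 m³/s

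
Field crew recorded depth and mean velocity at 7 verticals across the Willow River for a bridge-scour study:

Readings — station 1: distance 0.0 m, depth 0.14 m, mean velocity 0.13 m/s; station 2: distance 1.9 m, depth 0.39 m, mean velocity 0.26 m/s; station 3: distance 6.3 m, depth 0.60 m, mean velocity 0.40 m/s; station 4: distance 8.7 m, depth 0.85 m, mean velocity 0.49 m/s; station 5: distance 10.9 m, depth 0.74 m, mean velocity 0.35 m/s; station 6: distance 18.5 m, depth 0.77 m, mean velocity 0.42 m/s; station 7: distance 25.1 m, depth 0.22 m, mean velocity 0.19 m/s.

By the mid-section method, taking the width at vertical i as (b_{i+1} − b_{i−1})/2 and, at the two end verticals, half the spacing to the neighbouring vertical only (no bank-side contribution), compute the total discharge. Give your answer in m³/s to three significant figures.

w_1 = (1.9 − 0.0)/2 = 0.95 m; q_1 = 0.13 × 0.14 × 0.95 = 0.01729 m³/s
w_2 = (6.3 − 0.0)/2 = 3.15 m; q_2 = 0.26 × 0.39 × 3.15 = 0.3194 m³/s
w_3 = (8.7 − 1.9)/2 = 3.4 m; q_3 = 0.40 × 0.60 × 3.4 = 0.8160 m³/s
w_4 = (10.9 − 6.3)/2 = 2.3 m; q_4 = 0.49 × 0.85 × 2.3 = 0.9580 m³/s
w_5 = (18.5 − 8.7)/2 = 4.9 m; q_5 = 0.35 × 0.74 × 4.9 = 1.269 m³/s
w_6 = (25.1 − 10.9)/2 = 7.1 m; q_6 = 0.42 × 0.77 × 7.1 = 2.296 m³/s
w_7 = (25.1 − 18.5)/2 = 3.3 m; q_7 = 0.19 × 0.22 × 3.3 = 0.1379 m³/s
Q = Σ qᵢ = 5.814 m³/s

5.81 m³/s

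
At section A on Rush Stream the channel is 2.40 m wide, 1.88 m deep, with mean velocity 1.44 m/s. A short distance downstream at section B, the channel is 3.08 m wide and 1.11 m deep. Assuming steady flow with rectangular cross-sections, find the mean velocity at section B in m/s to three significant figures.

Q = A₁V₁ = (2.40×1.88) × 1.44 = 6.497 m³/s
A₂ = 3.08 × 1.11 = 3.419 m²
V₂ = Q/A₂ = 6.497/3.419 = 1.900 m/s

1.90 m/s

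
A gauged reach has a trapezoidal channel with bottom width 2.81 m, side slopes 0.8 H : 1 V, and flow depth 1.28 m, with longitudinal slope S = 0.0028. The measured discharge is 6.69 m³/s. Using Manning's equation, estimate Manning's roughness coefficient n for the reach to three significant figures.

A = (b + z·y)·y = (2.81 + 0.8×1.28)×1.28 = 4.908 m²
P = b + 2y√(1+z²) = 2.81 + 2×1.28×√(1+0.8²) = 6.088 m
R = A/P = 4.908/6.088 = 0.8060 m
n = (1/Q)·A·R^(2/3)·S^(1/2) = (1/6.69) × 4.908 × 0.8661 × 0.05292 = 0.03362

0.0336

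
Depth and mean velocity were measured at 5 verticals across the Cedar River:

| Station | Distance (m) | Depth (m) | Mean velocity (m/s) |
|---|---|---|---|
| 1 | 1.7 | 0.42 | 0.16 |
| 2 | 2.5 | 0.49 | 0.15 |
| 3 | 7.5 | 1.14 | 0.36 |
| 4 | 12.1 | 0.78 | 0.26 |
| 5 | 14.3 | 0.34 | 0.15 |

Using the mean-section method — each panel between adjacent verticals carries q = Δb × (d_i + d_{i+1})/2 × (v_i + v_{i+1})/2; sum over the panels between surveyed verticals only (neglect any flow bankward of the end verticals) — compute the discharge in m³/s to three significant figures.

2.72 m³/s

Panel 1-2: Δb = 0.8 m, d̄ = (0.42+0.49)/2 = 0.455, v̄ = (0.16+0.15)/2 = 0.155 → q = 0.8×0.455×0.155 = 0.05642 m³/s
Panel 2-3: Δb = 5 m, d̄ = (0.49+1.14)/2 = 0.815, v̄ = (0.15+0.36)/2 = 0.255 → q = 5×0.815×0.255 = 1.039 m³/s
Panel 3-4: Δb = 4.6 m, d̄ = (1.14+0.78)/2 = 0.96, v̄ = (0.36+0.26)/2 = 0.31 → q = 4.6×0.96×0.31 = 1.369 m³/s
Panel 4-5: Δb = 2.2 m, d̄ = (0.78+0.34)/2 = 0.56, v̄ = (0.26+0.15)/2 = 0.205 → q = 2.2×0.56×0.205 = 0.2526 m³/s
Q = Σ q = 2.717 m³/s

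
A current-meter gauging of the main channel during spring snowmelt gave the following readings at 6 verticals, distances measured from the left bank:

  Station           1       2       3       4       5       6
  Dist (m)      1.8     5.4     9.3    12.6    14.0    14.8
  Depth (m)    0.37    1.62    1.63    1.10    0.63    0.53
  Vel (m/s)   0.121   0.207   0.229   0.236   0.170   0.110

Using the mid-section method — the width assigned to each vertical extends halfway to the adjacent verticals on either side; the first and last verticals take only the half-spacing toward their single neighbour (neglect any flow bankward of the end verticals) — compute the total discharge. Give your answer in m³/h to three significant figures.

w_1 = (5.4 − 1.8)/2 = 1.8 m; q_1 = 0.121 × 0.37 × 1.8 = 0.08059 m³/s
w_2 = (9.3 − 1.8)/2 = 3.75 m; q_2 = 0.207 × 1.62 × 3.75 = 1.258 m³/s
w_3 = (12.6 − 5.4)/2 = 3.6 m; q_3 = 0.229 × 1.63 × 3.6 = 1.344 m³/s
w_4 = (14.0 − 9.3)/2 = 2.35 m; q_4 = 0.236 × 1.10 × 2.35 = 0.6101 m³/s
w_5 = (14.8 − 12.6)/2 = 1.1 m; q_5 = 0.170 × 0.63 × 1.1 = 0.1178 m³/s
w_6 = (14.8 − 14.0)/2 = 0.4 m; q_6 = 0.110 × 0.53 × 0.4 = 0.02332 m³/s
Q = Σ qᵢ = 3.433 m³/s
= 3.433 × 3600 = 12360 m³/h

12400 m³/h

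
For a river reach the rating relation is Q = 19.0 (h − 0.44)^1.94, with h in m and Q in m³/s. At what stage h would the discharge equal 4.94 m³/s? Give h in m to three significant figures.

h − h₀ = (Q/C)^(1/b) = (4.94/19.0)^(1/1.94) = 0.4994 m
h = 0.44 + 0.4994 = 0.9394 m

0.939 m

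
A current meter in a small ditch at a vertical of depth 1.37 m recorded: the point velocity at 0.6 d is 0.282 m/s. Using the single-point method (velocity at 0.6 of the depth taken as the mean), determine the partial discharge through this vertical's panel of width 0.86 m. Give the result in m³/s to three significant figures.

0.332 m³/s

v̄ = v₀.₆ = 0.282 m/s
q = v̄ × d × w = 0.2820 × 1.37 × 0.86 = 0.3323 m³/s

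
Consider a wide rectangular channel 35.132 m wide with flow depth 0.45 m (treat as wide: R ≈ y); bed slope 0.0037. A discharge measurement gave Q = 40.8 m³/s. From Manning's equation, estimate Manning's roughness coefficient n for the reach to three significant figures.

A = b·y = 35.132 × 0.45 = 15.81 m²
Wide channel: R ≈ y = 0.45 m
n = (1/Q)·A·R^(2/3)·S^(1/2) = (1/40.8) × 15.81 × 0.5872 × 0.06083 = 0.01384

0.0138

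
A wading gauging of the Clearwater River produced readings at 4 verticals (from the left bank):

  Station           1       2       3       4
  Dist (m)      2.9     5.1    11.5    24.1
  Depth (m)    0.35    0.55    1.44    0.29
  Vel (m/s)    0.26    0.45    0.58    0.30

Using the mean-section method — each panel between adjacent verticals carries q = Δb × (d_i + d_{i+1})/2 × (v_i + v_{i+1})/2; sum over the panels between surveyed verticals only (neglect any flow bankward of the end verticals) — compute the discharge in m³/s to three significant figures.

Panel 1-2: Δb = 2.2 m, d̄ = (0.35+0.55)/2 = 0.45, v̄ = (0.26+0.45)/2 = 0.355 → q = 2.2×0.45×0.355 = 0.3515 m³/s
Panel 2-3: Δb = 6.4 m, d̄ = (0.55+1.44)/2 = 0.995, v̄ = (0.45+0.58)/2 = 0.515 → q = 6.4×0.995×0.515 = 3.280 m³/s
Panel 3-4: Δb = 12.6 m, d̄ = (1.44+0.29)/2 = 0.865, v̄ = (0.58+0.30)/2 = 0.44 → q = 12.6×0.865×0.44 = 4.796 m³/s
Q = Σ q = 8.427 m³/s

8.43 m³/s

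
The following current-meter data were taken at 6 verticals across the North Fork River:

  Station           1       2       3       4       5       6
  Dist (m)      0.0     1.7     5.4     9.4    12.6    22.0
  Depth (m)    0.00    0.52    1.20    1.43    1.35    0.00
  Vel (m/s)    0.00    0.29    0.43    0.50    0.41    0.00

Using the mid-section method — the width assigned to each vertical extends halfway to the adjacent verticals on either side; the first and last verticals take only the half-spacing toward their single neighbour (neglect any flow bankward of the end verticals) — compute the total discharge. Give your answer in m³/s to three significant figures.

8.45 m³/s

w_2 = (5.4 − 0.0)/2 = 2.7 m; q_2 = 0.29 × 0.52 × 2.7 = 0.4072 m³/s
w_3 = (9.4 − 1.7)/2 = 3.85 m; q_3 = 0.43 × 1.20 × 3.85 = 1.987 m³/s
w_4 = (12.6 − 5.4)/2 = 3.6 m; q_4 = 0.50 × 1.43 × 3.6 = 2.574 m³/s
w_5 = (22.0 − 9.4)/2 = 6.3 m; q_5 = 0.41 × 1.35 × 6.3 = 3.487 m³/s
Stations 1, 6 contribute zero (depth or velocity is 0).
Q = Σ qᵢ = 8.455 m³/s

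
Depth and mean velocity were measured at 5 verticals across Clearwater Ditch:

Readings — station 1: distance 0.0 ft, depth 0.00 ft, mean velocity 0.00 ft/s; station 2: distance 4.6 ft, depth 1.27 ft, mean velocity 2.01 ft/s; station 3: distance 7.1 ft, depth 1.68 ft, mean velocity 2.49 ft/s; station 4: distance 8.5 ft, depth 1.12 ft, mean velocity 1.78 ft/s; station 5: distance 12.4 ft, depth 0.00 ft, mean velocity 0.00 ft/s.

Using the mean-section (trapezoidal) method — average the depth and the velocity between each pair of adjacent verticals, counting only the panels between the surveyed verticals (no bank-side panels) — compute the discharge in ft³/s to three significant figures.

Panel 1-2: Δb = 4.6 ft, d̄ = (0.00+1.27)/2 = 0.635, v̄ = (0.00+2.01)/2 = 1.005 → q = 4.6×0.635×1.005 = 2.936 ft³/s
Panel 2-3: Δb = 2.5 ft, d̄ = (1.27+1.68)/2 = 1.475, v̄ = (2.01+2.49)/2 = 2.25 → q = 2.5×1.475×2.25 = 8.297 ft³/s
Panel 3-4: Δb = 1.4 ft, d̄ = (1.68+1.12)/2 = 1.4, v̄ = (2.49+1.78)/2 = 2.135 → q = 1.4×1.4×2.135 = 4.185 ft³/s
Panel 4-5: Δb = 3.9 ft, d̄ = (1.12+0.00)/2 = 0.56, v̄ = (1.78+0.00)/2 = 0.89 → q = 3.9×0.56×0.89 = 1.944 ft³/s
Q = Σ q = 17.36 ft³/s

17.4 ft³/s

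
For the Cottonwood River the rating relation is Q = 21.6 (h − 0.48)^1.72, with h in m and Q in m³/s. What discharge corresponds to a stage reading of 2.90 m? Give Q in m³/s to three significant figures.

Q = 21.6 × (2.90 − 0.48)^1.72 = 21.6 × 2.42^1.72 = 98.77 m³/s

98.8 m³/s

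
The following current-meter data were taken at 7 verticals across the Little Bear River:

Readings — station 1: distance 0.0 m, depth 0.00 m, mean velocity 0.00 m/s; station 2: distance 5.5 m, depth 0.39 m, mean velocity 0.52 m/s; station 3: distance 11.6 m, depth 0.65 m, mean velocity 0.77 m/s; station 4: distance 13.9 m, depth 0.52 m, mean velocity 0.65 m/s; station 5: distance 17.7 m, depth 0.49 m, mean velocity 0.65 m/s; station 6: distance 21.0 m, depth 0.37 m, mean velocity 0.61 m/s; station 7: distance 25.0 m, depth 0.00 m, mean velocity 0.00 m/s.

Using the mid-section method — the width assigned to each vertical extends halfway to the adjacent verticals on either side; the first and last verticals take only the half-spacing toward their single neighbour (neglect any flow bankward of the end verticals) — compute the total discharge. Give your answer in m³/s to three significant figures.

6.26 m³/s

w_2 = (11.6 − 0.0)/2 = 5.8 m; q_2 = 0.52 × 0.39 × 5.8 = 1.176 m³/s
w_3 = (13.9 − 5.5)/2 = 4.2 m; q_3 = 0.77 × 0.65 × 4.2 = 2.102 m³/s
w_4 = (17.7 − 11.6)/2 = 3.05 m; q_4 = 0.65 × 0.52 × 3.05 = 1.031 m³/s
w_5 = (21.0 − 13.9)/2 = 3.55 m; q_5 = 0.65 × 0.49 × 3.55 = 1.131 m³/s
w_6 = (25.0 − 17.7)/2 = 3.65 m; q_6 = 0.61 × 0.37 × 3.65 = 0.8238 m³/s
Stations 1, 7 contribute zero (depth or velocity is 0).
Q = Σ qᵢ = 6.264 m³/s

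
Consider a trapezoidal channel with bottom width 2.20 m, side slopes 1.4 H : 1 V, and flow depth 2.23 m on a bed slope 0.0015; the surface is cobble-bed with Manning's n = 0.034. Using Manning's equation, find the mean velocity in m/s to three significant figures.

1.29 m/s

A = (b + z·y)·y = (2.20 + 1.4×2.23)×2.23 = 11.87 m²
P = b + 2y√(1+z²) = 2.20 + 2×2.23×√(1+1.4²) = 9.873 m
R = A/P = 11.87/9.873 = 1.202 m
Q = (1/n)·A·R^(2/3)·S^(1/2) = (1/0.034) × 11.87 × 1.202^(2/3) × 0.0015^(1/2) = 15.28 m³/s
V = Q/A = 15.28/11.87 = 1.288 m/s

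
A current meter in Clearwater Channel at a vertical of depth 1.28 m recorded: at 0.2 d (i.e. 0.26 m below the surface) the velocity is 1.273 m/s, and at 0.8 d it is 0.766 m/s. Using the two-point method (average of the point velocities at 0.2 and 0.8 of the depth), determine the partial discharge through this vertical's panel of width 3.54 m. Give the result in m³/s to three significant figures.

4.62 m³/s

v̄ = (1.273 + 0.766) / 2 = 1.020 m/s
q = v̄ × d × w = 1.020 × 1.28 × 3.54 = 4.620 m³/s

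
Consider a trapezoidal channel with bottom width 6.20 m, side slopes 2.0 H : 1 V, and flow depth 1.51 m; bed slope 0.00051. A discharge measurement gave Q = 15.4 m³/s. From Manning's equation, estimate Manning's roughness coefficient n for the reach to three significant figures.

A = (b + z·y)·y = (6.20 + 2.0×1.51)×1.51 = 13.92 m²
P = b + 2y√(1+z²) = 6.20 + 2×1.51×√(1+2.0²) = 12.95 m
R = A/P = 13.92/12.95 = 1.075 m
n = (1/Q)·A·R^(2/3)·S^(1/2) = (1/15.4) × 13.92 × 1.049 × 0.02258 = 0.02142

0.0214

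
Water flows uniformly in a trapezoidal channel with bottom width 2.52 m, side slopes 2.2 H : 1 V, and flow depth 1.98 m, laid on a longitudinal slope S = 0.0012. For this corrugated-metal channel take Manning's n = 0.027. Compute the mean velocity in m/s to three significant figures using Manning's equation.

1.39 m/s

A = (b + z·y)·y = (2.52 + 2.2×1.98)×1.98 = 13.61 m²
P = b + 2y√(1+z²) = 2.52 + 2×1.98×√(1+2.2²) = 12.09 m
R = A/P = 13.61/12.09 = 1.126 m
Q = (1/n)·A·R^(2/3)·S^(1/2) = (1/0.027) × 13.61 × 1.126^(2/3) × 0.0012^(1/2) = 18.91 m³/s
V = Q/A = 18.91/13.61 = 1.389 m/s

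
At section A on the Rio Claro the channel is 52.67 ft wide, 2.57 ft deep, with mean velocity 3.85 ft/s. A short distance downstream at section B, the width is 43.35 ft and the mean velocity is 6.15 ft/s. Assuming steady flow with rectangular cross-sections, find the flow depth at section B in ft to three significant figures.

Q = A₁V₁ = (52.67×2.57) × 3.85 = 521.1 ft³/s
d₂ = Q/(b₂ V₂) = 521.1/(43.35×6.15) = 1.955 ft

1.95 ft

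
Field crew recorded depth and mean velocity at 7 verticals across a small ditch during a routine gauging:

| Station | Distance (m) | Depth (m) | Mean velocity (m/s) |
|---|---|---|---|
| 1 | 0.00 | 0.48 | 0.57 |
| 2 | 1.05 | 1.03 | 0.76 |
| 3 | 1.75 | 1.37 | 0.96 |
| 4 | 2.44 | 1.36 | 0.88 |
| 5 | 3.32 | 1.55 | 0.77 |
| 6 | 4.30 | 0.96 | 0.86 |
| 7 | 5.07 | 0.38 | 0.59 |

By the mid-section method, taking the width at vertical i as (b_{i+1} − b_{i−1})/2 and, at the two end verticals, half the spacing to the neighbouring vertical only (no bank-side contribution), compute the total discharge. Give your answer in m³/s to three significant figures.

4.60 m³/s

w_1 = (1.05 − 0.00)/2 = 0.525 m; q_1 = 0.57 × 0.48 × 0.525 = 0.1436 m³/s
w_2 = (1.75 − 0.00)/2 = 0.875 m; q_2 = 0.76 × 1.03 × 0.875 = 0.6850 m³/s
w_3 = (2.44 − 1.05)/2 = 0.695 m; q_3 = 0.96 × 1.37 × 0.695 = 0.9141 m³/s
w_4 = (3.32 − 1.75)/2 = 0.785 m; q_4 = 0.88 × 1.36 × 0.785 = 0.9395 m³/s
w_5 = (4.30 − 2.44)/2 = 0.93 m; q_5 = 0.77 × 1.55 × 0.93 = 1.110 m³/s
w_6 = (5.07 − 3.32)/2 = 0.875 m; q_6 = 0.86 × 0.96 × 0.875 = 0.7224 m³/s
w_7 = (5.07 − 4.30)/2 = 0.385 m; q_7 = 0.59 × 0.38 × 0.385 = 0.08632 m³/s
Q = Σ qᵢ = 4.601 m³/s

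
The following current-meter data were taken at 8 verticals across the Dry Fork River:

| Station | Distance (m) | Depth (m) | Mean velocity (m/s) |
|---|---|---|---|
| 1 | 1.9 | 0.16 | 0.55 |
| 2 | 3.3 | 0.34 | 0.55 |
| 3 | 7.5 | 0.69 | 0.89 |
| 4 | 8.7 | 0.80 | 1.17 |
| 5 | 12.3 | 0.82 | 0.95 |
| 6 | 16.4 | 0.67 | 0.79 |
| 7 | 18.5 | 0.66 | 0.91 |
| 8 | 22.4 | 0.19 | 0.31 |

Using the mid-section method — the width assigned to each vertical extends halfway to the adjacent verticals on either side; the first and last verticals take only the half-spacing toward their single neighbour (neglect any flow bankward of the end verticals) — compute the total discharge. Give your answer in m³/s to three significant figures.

w_1 = (3.3 − 1.9)/2 = 0.7 m; q_1 = 0.55 × 0.16 × 0.7 = 0.06160 m³/s
w_2 = (7.5 − 1.9)/2 = 2.8 m; q_2 = 0.55 × 0.34 × 2.8 = 0.5236 m³/s
w_3 = (8.7 − 3.3)/2 = 2.7 m; q_3 = 0.89 × 0.69 × 2.7 = 1.658 m³/s
w_4 = (12.3 − 7.5)/2 = 2.4 m; q_4 = 1.17 × 0.80 × 2.4 = 2.246 m³/s
w_5 = (16.4 − 8.7)/2 = 3.85 m; q_5 = 0.95 × 0.82 × 3.85 = 2.999 m³/s
w_6 = (18.5 − 12.3)/2 = 3.1 m; q_6 = 0.79 × 0.67 × 3.1 = 1.641 m³/s
w_7 = (22.4 − 16.4)/2 = 3 m; q_7 = 0.91 × 0.66 × 3 = 1.802 m³/s
w_8 = (22.4 − 18.5)/2 = 1.95 m; q_8 = 0.31 × 0.19 × 1.95 = 0.1149 m³/s
Q = Σ qᵢ = 11.05 m³/s

11.0 m³/s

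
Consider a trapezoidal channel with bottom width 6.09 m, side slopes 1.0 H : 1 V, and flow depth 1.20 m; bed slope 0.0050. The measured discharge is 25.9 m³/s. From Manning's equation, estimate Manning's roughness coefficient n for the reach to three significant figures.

A = (b + z·y)·y = (6.09 + 1.0×1.20)×1.20 = 8.748 m²
P = b + 2y√(1+z²) = 6.09 + 2×1.20×√(1+1.0²) = 9.484 m
R = A/P = 8.748/9.484 = 0.9224 m
n = (1/Q)·A·R^(2/3)·S^(1/2) = (1/25.9) × 8.748 × 0.9476 × 0.07071 = 0.02263

0.0226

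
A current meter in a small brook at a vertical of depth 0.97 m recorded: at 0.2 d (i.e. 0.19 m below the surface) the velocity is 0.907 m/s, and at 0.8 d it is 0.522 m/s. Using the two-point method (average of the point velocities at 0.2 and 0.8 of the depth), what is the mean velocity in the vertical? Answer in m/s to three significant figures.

v̄ = (0.907 + 0.522) / 2 = 0.7145 m/s

0.715 m/s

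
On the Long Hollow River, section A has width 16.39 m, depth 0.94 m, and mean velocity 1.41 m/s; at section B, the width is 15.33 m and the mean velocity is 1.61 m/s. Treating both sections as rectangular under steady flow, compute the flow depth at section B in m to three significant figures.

0.880 m

Q = A₁V₁ = (16.39×0.94) × 1.41 = 21.72 m³/s
d₂ = Q/(b₂ V₂) = 21.72/(15.33×1.61) = 0.8802 m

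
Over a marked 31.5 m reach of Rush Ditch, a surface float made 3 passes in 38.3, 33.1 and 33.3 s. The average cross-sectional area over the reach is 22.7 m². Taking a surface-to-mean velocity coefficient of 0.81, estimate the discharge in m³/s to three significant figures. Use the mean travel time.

t̄ = (38.3 + 33.1 + 33.3) / 3 = 34.9 s
v_surface = L / t̄ = 31.5 / 34.9 = 0.9026 m/s
v_mean = 0.81 × 0.9026 = 0.7311 m/s
Q = A × v_mean = 22.7 × 0.7311 = 16.60 m³/s

16.6 m³/s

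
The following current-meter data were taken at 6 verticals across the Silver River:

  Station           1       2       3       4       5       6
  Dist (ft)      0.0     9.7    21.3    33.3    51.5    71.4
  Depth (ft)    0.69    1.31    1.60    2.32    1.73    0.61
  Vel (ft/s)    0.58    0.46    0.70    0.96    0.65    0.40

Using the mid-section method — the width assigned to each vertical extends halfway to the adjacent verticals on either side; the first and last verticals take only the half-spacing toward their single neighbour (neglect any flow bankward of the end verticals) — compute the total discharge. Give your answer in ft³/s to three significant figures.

w_1 = (9.7 − 0.0)/2 = 4.85 ft; q_1 = 0.58 × 0.69 × 4.85 = 1.941 ft³/s
w_2 = (21.3 − 0.0)/2 = 10.65 ft; q_2 = 0.46 × 1.31 × 10.65 = 6.418 ft³/s
w_3 = (33.3 − 9.7)/2 = 11.8 ft; q_3 = 0.70 × 1.60 × 11.8 = 13.22 ft³/s
w_4 = (51.5 − 21.3)/2 = 15.1 ft; q_4 = 0.96 × 2.32 × 15.1 = 33.63 ft³/s
w_5 = (71.4 − 33.3)/2 = 19.05 ft; q_5 = 0.65 × 1.73 × 19.05 = 21.42 ft³/s
w_6 = (71.4 − 51.5)/2 = 9.95 ft; q_6 = 0.40 × 0.61 × 9.95 = 2.428 ft³/s
Q = Σ qᵢ = 79.05 ft³/s

79.1 ft³/s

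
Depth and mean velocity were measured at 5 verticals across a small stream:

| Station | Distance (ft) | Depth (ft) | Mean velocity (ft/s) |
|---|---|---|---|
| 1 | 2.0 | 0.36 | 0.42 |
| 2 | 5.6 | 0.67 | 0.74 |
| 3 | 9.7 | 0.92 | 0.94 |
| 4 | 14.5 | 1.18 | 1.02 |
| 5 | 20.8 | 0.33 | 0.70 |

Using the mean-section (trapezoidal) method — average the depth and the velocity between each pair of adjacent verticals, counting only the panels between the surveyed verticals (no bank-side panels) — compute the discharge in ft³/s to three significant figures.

12.8 ft³/s

Panel 1-2: Δb = 3.6 ft, d̄ = (0.36+0.67)/2 = 0.515, v̄ = (0.42+0.74)/2 = 0.58 → q = 3.6×0.515×0.58 = 1.075 ft³/s
Panel 2-3: Δb = 4.1 ft, d̄ = (0.67+0.92)/2 = 0.795, v̄ = (0.74+0.94)/2 = 0.84 → q = 4.1×0.795×0.84 = 2.738 ft³/s
Panel 3-4: Δb = 4.8 ft, d̄ = (0.92+1.18)/2 = 1.05, v̄ = (0.94+1.02)/2 = 0.98 → q = 4.8×1.05×0.98 = 4.939 ft³/s
Panel 4-5: Δb = 6.3 ft, d̄ = (1.18+0.33)/2 = 0.755, v̄ = (1.02+0.70)/2 = 0.86 → q = 6.3×0.755×0.86 = 4.091 ft³/s
Q = Σ q = 12.84 ft³/s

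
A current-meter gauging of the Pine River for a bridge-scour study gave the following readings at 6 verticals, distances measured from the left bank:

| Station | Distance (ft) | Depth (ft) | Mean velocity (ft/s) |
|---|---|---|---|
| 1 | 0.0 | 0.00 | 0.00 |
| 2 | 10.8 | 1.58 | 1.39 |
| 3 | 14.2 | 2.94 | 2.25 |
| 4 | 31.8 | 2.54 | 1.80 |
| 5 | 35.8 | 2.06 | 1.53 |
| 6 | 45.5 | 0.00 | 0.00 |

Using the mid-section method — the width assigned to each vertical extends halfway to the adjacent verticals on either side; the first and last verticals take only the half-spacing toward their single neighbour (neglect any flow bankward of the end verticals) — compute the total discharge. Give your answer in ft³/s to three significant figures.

w_2 = (14.2 − 0.0)/2 = 7.1 ft; q_2 = 1.39 × 1.58 × 7.1 = 15.59 ft³/s
w_3 = (31.8 − 10.8)/2 = 10.5 ft; q_3 = 2.25 × 2.94 × 10.5 = 69.46 ft³/s
w_4 = (35.8 − 14.2)/2 = 10.8 ft; q_4 = 1.80 × 2.54 × 10.8 = 49.38 ft³/s
w_5 = (45.5 − 31.8)/2 = 6.85 ft; q_5 = 1.53 × 2.06 × 6.85 = 21.59 ft³/s
Stations 1, 6 contribute zero (depth or velocity is 0).
Q = Σ qᵢ = 156.0 ft³/s

156 ft³/s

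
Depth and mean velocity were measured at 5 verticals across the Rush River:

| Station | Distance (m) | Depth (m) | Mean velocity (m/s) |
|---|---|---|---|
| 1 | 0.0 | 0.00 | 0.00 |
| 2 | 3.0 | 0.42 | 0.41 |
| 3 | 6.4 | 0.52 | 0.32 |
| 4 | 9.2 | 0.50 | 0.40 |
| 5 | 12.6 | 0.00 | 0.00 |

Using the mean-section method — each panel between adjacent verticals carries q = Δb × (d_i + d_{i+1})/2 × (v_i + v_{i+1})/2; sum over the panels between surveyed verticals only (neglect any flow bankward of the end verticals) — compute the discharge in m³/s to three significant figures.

1.40 m³/s

Panel 1-2: Δb = 3 m, d̄ = (0.00+0.42)/2 = 0.21, v̄ = (0.00+0.41)/2 = 0.205 → q = 3×0.21×0.205 = 0.1292 m³/s
Panel 2-3: Δb = 3.4 m, d̄ = (0.42+0.52)/2 = 0.47, v̄ = (0.41+0.32)/2 = 0.365 → q = 3.4×0.47×0.365 = 0.5833 m³/s
Panel 3-4: Δb = 2.8 m, d̄ = (0.52+0.50)/2 = 0.51, v̄ = (0.32+0.40)/2 = 0.36 → q = 2.8×0.51×0.36 = 0.5141 m³/s
Panel 4-5: Δb = 3.4 m, d̄ = (0.50+0.00)/2 = 0.25, v̄ = (0.40+0.00)/2 = 0.2 → q = 3.4×0.25×0.2 = 0.1700 m³/s
Q = Σ q = 1.397 m³/s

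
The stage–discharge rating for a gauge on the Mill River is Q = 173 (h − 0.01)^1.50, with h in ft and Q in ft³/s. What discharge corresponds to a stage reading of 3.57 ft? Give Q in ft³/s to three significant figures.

Q = 173 × (3.57 − 0.01)^1.50 = 173 × 3.56^1.50 = 1162 ft³/s

1160 ft³/s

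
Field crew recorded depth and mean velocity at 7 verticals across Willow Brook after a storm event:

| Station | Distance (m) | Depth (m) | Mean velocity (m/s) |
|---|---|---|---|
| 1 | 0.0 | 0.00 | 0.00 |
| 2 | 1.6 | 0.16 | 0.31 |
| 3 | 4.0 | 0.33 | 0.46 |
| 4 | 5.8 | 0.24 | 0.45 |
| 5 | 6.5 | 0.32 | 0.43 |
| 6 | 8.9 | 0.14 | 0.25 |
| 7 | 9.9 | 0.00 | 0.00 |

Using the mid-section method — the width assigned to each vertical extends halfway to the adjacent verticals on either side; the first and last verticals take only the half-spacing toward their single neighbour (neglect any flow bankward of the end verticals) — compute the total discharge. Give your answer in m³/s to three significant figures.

w_2 = (4.0 − 0.0)/2 = 2 m; q_2 = 0.31 × 0.16 × 2 = 0.09920 m³/s
w_3 = (5.8 − 1.6)/2 = 2.1 m; q_3 = 0.46 × 0.33 × 2.1 = 0.3188 m³/s
w_4 = (6.5 − 4.0)/2 = 1.25 m; q_4 = 0.45 × 0.24 × 1.25 = 0.1350 m³/s
w_5 = (8.9 − 5.8)/2 = 1.55 m; q_5 = 0.43 × 0.32 × 1.55 = 0.2133 m³/s
w_6 = (9.9 − 6.5)/2 = 1.7 m; q_6 = 0.25 × 0.14 × 1.7 = 0.05950 m³/s
Stations 1, 7 contribute zero (depth or velocity is 0).
Q = Σ qᵢ = 0.8258 m³/s

0.826 m³/s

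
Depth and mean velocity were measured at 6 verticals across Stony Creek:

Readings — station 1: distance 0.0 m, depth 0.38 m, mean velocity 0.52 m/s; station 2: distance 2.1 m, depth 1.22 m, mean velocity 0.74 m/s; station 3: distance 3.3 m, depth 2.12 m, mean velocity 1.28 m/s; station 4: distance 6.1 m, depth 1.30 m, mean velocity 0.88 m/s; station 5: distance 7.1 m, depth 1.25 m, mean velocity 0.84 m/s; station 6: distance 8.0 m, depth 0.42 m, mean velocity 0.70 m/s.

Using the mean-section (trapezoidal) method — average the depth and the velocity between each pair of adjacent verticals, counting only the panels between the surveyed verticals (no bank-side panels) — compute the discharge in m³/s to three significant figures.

9.93 m³/s

Panel 1-2: Δb = 2.1 m, d̄ = (0.38+1.22)/2 = 0.8, v̄ = (0.52+0.74)/2 = 0.63 → q = 2.1×0.8×0.63 = 1.058 m³/s
Panel 2-3: Δb = 1.2 m, d̄ = (1.22+2.12)/2 = 1.67, v̄ = (0.74+1.28)/2 = 1.01 → q = 1.2×1.67×1.01 = 2.024 m³/s
Panel 3-4: Δb = 2.8 m, d̄ = (2.12+1.30)/2 = 1.71, v̄ = (1.28+0.88)/2 = 1.08 → q = 2.8×1.71×1.08 = 5.171 m³/s
Panel 4-5: Δb = 1 m, d̄ = (1.30+1.25)/2 = 1.275, v̄ = (0.88+0.84)/2 = 0.86 → q = 1×1.275×0.86 = 1.097 m³/s
Panel 5-6: Δb = 0.9 m, d̄ = (1.25+0.42)/2 = 0.835, v̄ = (0.84+0.70)/2 = 0.77 → q = 0.9×0.835×0.77 = 0.5787 m³/s
Q = Σ q = 9.929 m³/s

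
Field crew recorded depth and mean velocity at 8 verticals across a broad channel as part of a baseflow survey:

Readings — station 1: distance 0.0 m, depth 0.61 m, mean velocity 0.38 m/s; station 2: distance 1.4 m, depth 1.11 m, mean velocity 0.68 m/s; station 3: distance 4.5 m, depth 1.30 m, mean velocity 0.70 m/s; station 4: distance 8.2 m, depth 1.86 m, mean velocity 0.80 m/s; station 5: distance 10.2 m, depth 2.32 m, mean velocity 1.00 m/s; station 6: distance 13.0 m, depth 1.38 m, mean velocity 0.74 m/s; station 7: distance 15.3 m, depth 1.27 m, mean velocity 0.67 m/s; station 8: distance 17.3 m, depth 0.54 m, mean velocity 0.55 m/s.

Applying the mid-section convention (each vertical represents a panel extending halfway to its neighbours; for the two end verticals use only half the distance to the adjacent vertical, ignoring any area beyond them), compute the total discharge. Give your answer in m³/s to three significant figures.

w_1 = (1.4 − 0.0)/2 = 0.7 m; q_1 = 0.38 × 0.61 × 0.7 = 0.1623 m³/s
w_2 = (4.5 − 0.0)/2 = 2.25 m; q_2 = 0.68 × 1.11 × 2.25 = 1.698 m³/s
w_3 = (8.2 − 1.4)/2 = 3.4 m; q_3 = 0.70 × 1.30 × 3.4 = 3.094 m³/s
w_4 = (10.2 − 4.5)/2 = 2.85 m; q_4 = 0.80 × 1.86 × 2.85 = 4.241 m³/s
w_5 = (13.0 − 8.2)/2 = 2.4 m; q_5 = 1.00 × 2.32 × 2.4 = 5.568 m³/s
w_6 = (15.3 − 10.2)/2 = 2.55 m; q_6 = 0.74 × 1.38 × 2.55 = 2.604 m³/s
w_7 = (17.3 − 13.0)/2 = 2.15 m; q_7 = 0.67 × 1.27 × 2.15 = 1.829 m³/s
w_8 = (17.3 − 15.3)/2 = 1 m; q_8 = 0.55 × 0.54 × 1 = 0.2970 m³/s
Q = Σ qᵢ = 19.49 m³/s

19.5 m³/s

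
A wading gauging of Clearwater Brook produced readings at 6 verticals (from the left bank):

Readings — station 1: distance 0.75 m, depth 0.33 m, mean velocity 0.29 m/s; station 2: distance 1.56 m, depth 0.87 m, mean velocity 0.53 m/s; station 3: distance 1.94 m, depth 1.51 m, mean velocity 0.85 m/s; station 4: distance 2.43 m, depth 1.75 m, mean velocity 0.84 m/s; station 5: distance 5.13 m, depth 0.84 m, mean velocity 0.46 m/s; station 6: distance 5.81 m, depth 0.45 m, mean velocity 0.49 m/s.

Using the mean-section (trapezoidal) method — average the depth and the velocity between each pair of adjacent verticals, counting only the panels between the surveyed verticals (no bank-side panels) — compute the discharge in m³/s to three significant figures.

Panel 1-2: Δb = 0.81 m, d̄ = (0.33+0.87)/2 = 0.6, v̄ = (0.29+0.53)/2 = 0.41 → q = 0.81×0.6×0.41 = 0.1993 m³/s
Panel 2-3: Δb = 0.38 m, d̄ = (0.87+1.51)/2 = 1.19, v̄ = (0.53+0.85)/2 = 0.69 → q = 0.38×1.19×0.69 = 0.3120 m³/s
Panel 3-4: Δb = 0.49 m, d̄ = (1.51+1.75)/2 = 1.63, v̄ = (0.85+0.84)/2 = 0.845 → q = 0.49×1.63×0.845 = 0.6749 m³/s
Panel 4-5: Δb = 2.7 m, d̄ = (1.75+0.84)/2 = 1.295, v̄ = (0.84+0.46)/2 = 0.65 → q = 2.7×1.295×0.65 = 2.273 m³/s
Panel 5-6: Δb = 0.68 m, d̄ = (0.84+0.45)/2 = 0.645, v̄ = (0.46+0.49)/2 = 0.475 → q = 0.68×0.645×0.475 = 0.2083 m³/s
Q = Σ q = 3.667 m³/s

3.67 m³/s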